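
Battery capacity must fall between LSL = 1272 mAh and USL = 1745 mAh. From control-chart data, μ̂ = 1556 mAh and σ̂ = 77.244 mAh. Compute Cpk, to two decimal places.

0.82

Cpu = (USL − μ̂) / (3σ̂) = (1745 − 1556) / (3 × 77.244) = 0.8156; Cpl = (μ̂ − LSL) / (3σ̂) = (1556 − 1272) / (3 × 77.244) = 1.2256; Cpk = min(Cpu, Cpl) = 0.8156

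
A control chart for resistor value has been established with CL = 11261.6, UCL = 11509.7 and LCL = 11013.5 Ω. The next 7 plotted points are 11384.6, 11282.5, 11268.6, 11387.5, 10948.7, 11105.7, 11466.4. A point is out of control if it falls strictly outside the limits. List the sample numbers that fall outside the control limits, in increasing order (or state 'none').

5

Compare each point to [11013.5, 11509.7]: sample 5 = 10948.7 < LCL.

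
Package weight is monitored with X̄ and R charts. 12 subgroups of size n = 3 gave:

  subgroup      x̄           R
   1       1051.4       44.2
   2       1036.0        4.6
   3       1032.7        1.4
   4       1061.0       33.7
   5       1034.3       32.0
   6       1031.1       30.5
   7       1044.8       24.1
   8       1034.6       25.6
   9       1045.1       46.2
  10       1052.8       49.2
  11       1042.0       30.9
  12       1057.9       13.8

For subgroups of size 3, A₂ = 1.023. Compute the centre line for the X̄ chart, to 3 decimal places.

X̄̄ = (1051.4 + 1036.0 + 1032.7 + 1061.0 + 1034.3 + 1031.1 + 1044.8 + 1034.6 + 1045.1 + 1052.8 + 1042.0 + 1057.9) / 12 = 12523.7000 / 12 = 1043.6417
CL = X̄̄ = 1043.6417

1043.642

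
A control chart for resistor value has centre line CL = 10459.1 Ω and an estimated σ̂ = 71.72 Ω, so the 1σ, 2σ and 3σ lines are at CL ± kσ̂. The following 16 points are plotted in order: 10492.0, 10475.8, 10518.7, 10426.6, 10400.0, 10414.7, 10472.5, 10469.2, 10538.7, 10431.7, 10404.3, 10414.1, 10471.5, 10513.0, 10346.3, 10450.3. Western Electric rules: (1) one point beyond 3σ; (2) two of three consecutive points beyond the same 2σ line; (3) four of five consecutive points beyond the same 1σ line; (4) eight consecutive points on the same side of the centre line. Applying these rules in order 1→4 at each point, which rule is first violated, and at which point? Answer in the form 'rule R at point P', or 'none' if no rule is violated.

Zone of each point (C = within 1σ̂, B = 1σ̂–2σ̂, A = 2σ̂–3σ̂, * = beyond 3σ̂; sign = side of CL): 1:+C, 2:+C, 3:+C, 4:-C, 5:-C, 6:-C, 7:+C, 8:+C, 9:+B, 10:-C, 11:-C, 12:-C, 13:+C, 14:+C, 15:-B, 16:-C
No rule fires across all 16 points.

none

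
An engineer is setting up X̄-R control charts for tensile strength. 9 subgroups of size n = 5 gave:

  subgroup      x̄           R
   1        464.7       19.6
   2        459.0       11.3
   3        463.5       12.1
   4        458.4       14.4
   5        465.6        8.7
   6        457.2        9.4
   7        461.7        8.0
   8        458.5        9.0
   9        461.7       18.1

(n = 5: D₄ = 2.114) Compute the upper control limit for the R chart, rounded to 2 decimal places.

25.98

R̄ = (19.6 + 11.3 + 12.1 + 14.4 + 8.7 + 9.4 + 8.0 + 9.0 + 18.1) / 9 = 110.6000 / 9 = 12.2889
UCL_R = D₄·R̄ = 2.114 × 12.2889 = 25.9787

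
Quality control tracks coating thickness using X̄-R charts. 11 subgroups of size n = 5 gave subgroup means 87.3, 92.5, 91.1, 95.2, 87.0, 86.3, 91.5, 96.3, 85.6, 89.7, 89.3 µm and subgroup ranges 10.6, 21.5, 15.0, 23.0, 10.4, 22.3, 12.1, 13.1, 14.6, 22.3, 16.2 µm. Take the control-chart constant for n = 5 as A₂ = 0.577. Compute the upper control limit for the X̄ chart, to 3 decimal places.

X̄̄ = (87.3 + 92.5 + 91.1 + 95.2 + 87.0 + 86.3 + 91.5 + 96.3 + 85.6 + 89.7 + 89.3) / 11 = 991.8000 / 11 = 90.1636
R̄ = (10.6 + 21.5 + 15.0 + 23.0 + 10.4 + 22.3 + 12.1 + 13.1 + 14.6 + 22.3 + 16.2) / 11 = 181.1000 / 11 = 16.4636
UCL = X̄̄ + A₂·R̄ = 90.1636 + 0.577 × 16.4636 = 99.6632

99.663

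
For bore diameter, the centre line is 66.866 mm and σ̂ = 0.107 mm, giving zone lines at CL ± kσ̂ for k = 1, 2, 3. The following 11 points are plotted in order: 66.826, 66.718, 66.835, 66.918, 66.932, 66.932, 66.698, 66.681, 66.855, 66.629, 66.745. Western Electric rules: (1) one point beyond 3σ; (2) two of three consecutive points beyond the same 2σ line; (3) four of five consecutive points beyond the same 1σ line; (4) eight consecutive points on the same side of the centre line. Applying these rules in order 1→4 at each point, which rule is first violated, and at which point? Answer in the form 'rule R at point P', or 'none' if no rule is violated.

rule 3 at point 11

Zone of each point (C = within 1σ̂, B = 1σ̂–2σ̂, A = 2σ̂–3σ̂, * = beyond 3σ̂; sign = side of CL): 1:-C, 2:-B, 3:-C, 4:+C, 5:+C, 6:+C, 7:-B, 8:-B, 9:-C, 10:-A, 11:-B
Rule 3 (four of five consecutive points beyond the same 1σ limit) is satisfied at point 11.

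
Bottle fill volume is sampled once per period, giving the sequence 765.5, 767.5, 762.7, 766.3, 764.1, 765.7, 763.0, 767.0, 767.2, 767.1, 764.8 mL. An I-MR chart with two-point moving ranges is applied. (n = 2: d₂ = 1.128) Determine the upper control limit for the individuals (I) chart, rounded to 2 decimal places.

771.79

X̄ = (765.5 + 767.5 + 762.7 + 766.3 + 764.1 + 765.7 + 763.0 + 767.0 + 767.2 + 767.1 + 764.8) / 11 = 765.5364
Moving ranges: 2.0, 4.8, 3.6, 2.2, 1.6, 2.7, 4.0, 0.2, 0.1, 2.3; M̄R̄ = 23.5000 / 10 = 2.3500
UCL = X̄ + 3·M̄R̄/d₂ = 765.5364 + 3 × 2.3500 / 1.128 = 771.7864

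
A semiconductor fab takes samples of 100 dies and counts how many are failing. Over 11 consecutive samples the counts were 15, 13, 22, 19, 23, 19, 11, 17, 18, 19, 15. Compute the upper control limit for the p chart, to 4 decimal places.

p̄ = Σdᵢ / (k·n) = 191 / (11 × 100) = 0.17364
UCL = p̄ + 3·√(p̄(1−p̄)/n) = 0.17364 + 3 × √(0.17364×0.82636/100) = 0.17364 + 3 × 0.03788 = 0.28728

0.2873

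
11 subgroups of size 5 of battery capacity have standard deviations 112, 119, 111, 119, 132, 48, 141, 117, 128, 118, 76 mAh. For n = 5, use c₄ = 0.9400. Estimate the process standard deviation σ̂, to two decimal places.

118.09

s̄ = (112 + 119 + 111 + 119 + 132 + 48 + 141 + 117 + 128 + 118 + 76) / 11 = 111.0000
σ̂ = s̄ / c₄ = 111.0000 / 0.9400 = 118.0851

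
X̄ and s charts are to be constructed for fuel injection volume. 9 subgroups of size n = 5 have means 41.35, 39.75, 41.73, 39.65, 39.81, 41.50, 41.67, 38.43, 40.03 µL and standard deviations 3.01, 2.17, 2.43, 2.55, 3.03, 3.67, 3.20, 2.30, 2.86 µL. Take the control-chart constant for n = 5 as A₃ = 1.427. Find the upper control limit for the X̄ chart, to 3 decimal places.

X̄̄ = (41.35 + 39.75 + 41.73 + 39.65 + 39.81 + 41.50 + 41.67 + 38.43 + 40.03) / 9 = 40.4356
s̄ = (3.01 + 2.17 + 2.43 + 2.55 + 3.03 + 3.67 + 3.20 + 2.30 + 2.86) / 9 = 2.8022
UCL = X̄̄ + A₃·s̄ = 40.4356 + 1.427 × 2.8022 = 44.4343

44.434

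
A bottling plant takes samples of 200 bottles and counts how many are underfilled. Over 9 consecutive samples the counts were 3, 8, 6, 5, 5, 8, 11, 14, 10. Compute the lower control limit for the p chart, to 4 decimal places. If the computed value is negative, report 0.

0.0000

p̄ = Σdᵢ / (k·n) = 70 / (9 × 200) = 0.03889
LCL = p̄ − 3·√(p̄(1−p̄)/n) = 0.03889 − 3 × 0.01367 = -0.00212 → 0 (negative, so LCL = 0)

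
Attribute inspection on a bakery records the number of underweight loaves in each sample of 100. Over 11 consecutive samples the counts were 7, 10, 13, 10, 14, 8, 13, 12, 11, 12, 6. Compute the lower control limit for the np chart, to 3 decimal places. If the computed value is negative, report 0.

p̄ = Σdᵢ / (k·n) = 116 / (11 × 100) = 0.10545
LCL = np̄ − 3·√(np̄(1−p̄)) = 10.5455 − 3 × 3.0714 = 1.3313

1.331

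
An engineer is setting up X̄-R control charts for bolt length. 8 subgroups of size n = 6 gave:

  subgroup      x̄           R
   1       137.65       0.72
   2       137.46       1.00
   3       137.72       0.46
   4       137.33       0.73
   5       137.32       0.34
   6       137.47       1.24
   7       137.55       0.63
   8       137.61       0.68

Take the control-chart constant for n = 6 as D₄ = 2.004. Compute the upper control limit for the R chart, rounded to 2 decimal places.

R̄ = (0.72 + 1.00 + 0.46 + 0.73 + 0.34 + 1.24 + 0.63 + 0.68) / 8 = 5.8000 / 8 = 0.7250
UCL_R = D₄·R̄ = 2.004 × 0.7250 = 1.4529

1.45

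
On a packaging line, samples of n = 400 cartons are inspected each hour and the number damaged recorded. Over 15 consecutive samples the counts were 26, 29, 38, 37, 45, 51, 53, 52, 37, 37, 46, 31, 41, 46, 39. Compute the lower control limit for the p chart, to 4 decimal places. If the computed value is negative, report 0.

0.0561

p̄ = Σdᵢ / (k·n) = 608 / (15 × 400) = 0.10133
LCL = p̄ − 3·√(p̄(1−p̄)/n) = 0.10133 − 3 × 0.01509 = 0.05607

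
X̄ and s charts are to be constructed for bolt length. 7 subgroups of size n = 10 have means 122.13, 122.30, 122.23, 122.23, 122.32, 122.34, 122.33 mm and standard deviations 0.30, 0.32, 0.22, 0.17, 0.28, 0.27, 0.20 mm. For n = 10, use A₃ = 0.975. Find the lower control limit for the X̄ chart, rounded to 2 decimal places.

122.02

X̄̄ = (122.13 + 122.30 + 122.23 + 122.23 + 122.32 + 122.34 + 122.33) / 7 = 122.2686
s̄ = (0.30 + 0.32 + 0.22 + 0.17 + 0.28 + 0.27 + 0.20) / 7 = 0.2514
LCL = X̄̄ − A₃·s̄ = 122.2686 − 0.975 × 0.2514 = 122.0234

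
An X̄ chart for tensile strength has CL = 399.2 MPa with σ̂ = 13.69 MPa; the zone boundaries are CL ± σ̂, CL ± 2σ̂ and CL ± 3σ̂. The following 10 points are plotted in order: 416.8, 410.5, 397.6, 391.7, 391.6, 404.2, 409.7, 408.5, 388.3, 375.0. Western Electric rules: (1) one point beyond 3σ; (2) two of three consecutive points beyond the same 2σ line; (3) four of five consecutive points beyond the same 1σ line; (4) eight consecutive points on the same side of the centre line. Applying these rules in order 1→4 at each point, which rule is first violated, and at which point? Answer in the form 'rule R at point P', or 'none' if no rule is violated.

none

Zone of each point (C = within 1σ̂, B = 1σ̂–2σ̂, A = 2σ̂–3σ̂, * = beyond 3σ̂; sign = side of CL): 1:+B, 2:+C, 3:-C, 4:-C, 5:-C, 6:+C, 7:+C, 8:+C, 9:-C, 10:-B
No rule fires across all 10 points.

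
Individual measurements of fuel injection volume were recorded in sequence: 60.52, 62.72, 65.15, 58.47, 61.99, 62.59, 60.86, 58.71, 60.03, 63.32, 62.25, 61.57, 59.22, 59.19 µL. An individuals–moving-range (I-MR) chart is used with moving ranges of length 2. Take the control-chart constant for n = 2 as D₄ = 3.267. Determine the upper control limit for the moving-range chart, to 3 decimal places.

Moving ranges: 2.20, 2.43, 6.68, 3.52, 0.60, 1.73, 2.15, 1.32, 3.29, 1.07, 0.68, 2.35, 0.03; M̄R̄ = 28.0500 / 13 = 2.1577
UCL_MR = D₄·M̄R̄ = 3.267 × 2.1577 = 7.0492

7.049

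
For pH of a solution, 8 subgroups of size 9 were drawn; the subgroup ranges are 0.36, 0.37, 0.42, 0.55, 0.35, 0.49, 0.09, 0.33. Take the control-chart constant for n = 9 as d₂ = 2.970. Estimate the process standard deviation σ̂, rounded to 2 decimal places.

R̄ = (0.36 + 0.37 + 0.42 + 0.55 + 0.35 + 0.49 + 0.09 + 0.33) / 8 = 0.3700
σ̂ = R̄ / d₂ = 0.3700 / 2.970 = 0.1246

0.12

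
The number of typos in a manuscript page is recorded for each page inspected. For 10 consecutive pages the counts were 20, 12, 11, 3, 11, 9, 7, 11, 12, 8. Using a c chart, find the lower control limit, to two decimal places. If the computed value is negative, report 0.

0.73

c̄ = (20 + 12 + 11 + 3 + 11 + 9 + 7 + 11 + 12 + 8) / 10 = 104 / 10 = 10.4000
LCL = c̄ − 3√c̄ = 10.4000 − 3 × 3.2249 = 0.7253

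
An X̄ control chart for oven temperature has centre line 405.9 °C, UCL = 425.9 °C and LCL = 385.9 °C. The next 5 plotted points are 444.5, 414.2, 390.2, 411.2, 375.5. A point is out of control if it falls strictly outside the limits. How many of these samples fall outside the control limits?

Compare each point to [385.9, 425.9]: sample 1 = 444.5 > UCL; sample 5 = 375.5 < LCL.

2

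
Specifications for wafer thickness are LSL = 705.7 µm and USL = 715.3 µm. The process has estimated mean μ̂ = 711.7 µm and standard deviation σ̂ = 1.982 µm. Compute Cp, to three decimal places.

Cp = (USL − LSL) / (6σ̂) = (715.3 − 705.7) / (6 × 1.982) = 9.6000 / 11.8920 = 0.8073

0.807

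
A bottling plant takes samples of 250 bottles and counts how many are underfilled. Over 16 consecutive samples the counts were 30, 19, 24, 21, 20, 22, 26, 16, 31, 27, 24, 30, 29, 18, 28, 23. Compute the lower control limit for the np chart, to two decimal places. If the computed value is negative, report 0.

10.21

p̄ = Σdᵢ / (k·n) = 388 / (16 × 250) = 0.09700
LCL = np̄ − 3·√(np̄(1−p̄)) = 24.2500 − 3 × 4.6795 = 10.2115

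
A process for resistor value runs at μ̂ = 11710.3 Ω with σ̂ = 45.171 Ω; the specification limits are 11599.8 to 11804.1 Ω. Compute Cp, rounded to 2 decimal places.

Cp = (USL − LSL) / (6σ̂) = (11804.1 − 11599.8) / (6 × 45.171) = 204.3000 / 271.0260 = 0.7538

0.75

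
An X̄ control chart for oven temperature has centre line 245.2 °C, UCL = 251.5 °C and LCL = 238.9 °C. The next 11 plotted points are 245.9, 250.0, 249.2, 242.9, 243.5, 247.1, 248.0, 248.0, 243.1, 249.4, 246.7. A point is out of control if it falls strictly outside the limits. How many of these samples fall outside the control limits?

All 11 points lie within [238.9, 251.5].

0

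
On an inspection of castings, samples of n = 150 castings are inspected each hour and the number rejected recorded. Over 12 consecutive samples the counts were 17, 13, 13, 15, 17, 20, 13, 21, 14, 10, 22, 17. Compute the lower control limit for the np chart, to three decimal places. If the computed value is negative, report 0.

p̄ = Σdᵢ / (k·n) = 192 / (12 × 150) = 0.10667
LCL = np̄ − 3·√(np̄(1−p̄)) = 16.0000 − 3 × 3.7807 = 4.6580

4.658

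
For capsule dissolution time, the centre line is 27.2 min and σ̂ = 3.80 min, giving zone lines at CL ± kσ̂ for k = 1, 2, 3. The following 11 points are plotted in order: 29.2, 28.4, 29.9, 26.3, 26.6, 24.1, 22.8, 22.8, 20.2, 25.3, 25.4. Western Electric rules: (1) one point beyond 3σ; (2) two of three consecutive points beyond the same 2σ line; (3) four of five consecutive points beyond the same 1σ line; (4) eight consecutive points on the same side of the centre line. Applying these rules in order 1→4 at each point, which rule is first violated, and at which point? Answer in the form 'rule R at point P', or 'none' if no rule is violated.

Zone of each point (C = within 1σ̂, B = 1σ̂–2σ̂, A = 2σ̂–3σ̂, * = beyond 3σ̂; sign = side of CL): 1:+C, 2:+C, 3:+C, 4:-C, 5:-C, 6:-C, 7:-B, 8:-B, 9:-B, 10:-C, 11:-C
Rule 4 (eight consecutive points on the same side of the centre line) is satisfied at point 11.

rule 4 at point 11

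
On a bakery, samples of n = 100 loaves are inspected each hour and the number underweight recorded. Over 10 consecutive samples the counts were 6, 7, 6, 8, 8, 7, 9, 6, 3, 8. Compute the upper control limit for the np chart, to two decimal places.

p̄ = Σdᵢ / (k·n) = 68 / (10 × 100) = 0.06800
UCL = np̄ + 3·√(np̄(1−p̄)) = 6.8000 + 3 × √(6.8000×0.93200) = 6.8000 + 3 × 2.5175 = 14.3524

14.35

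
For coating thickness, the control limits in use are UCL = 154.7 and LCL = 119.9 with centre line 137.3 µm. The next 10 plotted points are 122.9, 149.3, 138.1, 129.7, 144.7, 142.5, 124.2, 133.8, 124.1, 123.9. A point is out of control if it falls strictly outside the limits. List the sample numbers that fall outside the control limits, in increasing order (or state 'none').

none

All 10 points lie within [119.9, 154.7].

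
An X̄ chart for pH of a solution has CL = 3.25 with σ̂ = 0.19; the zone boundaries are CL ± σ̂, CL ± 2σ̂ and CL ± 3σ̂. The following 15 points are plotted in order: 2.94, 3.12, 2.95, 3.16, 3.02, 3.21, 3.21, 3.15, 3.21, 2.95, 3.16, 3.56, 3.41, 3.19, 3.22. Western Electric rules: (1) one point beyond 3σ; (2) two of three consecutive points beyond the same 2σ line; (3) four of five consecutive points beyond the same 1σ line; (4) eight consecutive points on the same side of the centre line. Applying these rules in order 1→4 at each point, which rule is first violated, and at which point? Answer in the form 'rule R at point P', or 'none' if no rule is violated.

Zone of each point (C = within 1σ̂, B = 1σ̂–2σ̂, A = 2σ̂–3σ̂, * = beyond 3σ̂; sign = side of CL): 1:-B, 2:-C, 3:-B, 4:-C, 5:-B, 6:-C, 7:-C, 8:-C, 9:-C, 10:-B, 11:-C, 12:+B, 13:+C, 14:-C, 15:-C
Rule 4 (eight consecutive points on the same side of the centre line) is satisfied at point 8.

rule 4 at point 8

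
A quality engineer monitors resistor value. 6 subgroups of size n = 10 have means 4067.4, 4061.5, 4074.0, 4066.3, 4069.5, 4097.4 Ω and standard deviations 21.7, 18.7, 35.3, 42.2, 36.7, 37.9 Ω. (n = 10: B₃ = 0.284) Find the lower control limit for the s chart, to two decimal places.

9.11

s̄ = (21.7 + 18.7 + 35.3 + 42.2 + 36.7 + 37.9) / 6 = 32.0833
LCL_s = B₃·s̄ = 0.284 × 32.0833 = 9.1117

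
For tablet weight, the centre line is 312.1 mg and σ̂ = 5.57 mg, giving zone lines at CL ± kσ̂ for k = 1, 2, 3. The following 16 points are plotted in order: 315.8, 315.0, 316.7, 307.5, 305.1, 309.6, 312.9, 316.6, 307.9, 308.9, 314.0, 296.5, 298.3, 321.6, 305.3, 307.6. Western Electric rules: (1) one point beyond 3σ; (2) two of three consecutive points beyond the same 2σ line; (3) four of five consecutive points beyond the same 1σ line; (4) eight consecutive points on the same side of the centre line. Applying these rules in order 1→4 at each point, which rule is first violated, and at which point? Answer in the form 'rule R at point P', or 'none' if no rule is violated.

Zone of each point (C = within 1σ̂, B = 1σ̂–2σ̂, A = 2σ̂–3σ̂, * = beyond 3σ̂; sign = side of CL): 1:+C, 2:+C, 3:+C, 4:-C, 5:-B, 6:-C, 7:+C, 8:+C, 9:-C, 10:-C, 11:+C, 12:-A, 13:-A, 14:+B, 15:-B, 16:-C
Rule 2 (two of three consecutive points beyond the same 2σ limit) is satisfied at point 13.

rule 2 at point 13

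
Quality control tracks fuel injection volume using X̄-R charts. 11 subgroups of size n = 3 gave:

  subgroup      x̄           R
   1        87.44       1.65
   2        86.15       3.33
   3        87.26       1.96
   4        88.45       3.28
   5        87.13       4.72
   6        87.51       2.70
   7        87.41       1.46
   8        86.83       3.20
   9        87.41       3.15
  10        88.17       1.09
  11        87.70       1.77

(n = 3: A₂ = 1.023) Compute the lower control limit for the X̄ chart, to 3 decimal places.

84.773

X̄̄ = (87.44 + 86.15 + 87.26 + 88.45 + 87.13 + 87.51 + 87.41 + 86.83 + 87.41 + 88.17 + 87.70) / 11 = 961.4600 / 11 = 87.4055
R̄ = (1.65 + 3.33 + 1.96 + 3.28 + 4.72 + 2.70 + 1.46 + 3.20 + 3.15 + 1.09 + 1.77) / 11 = 28.3100 / 11 = 2.5736
LCL = X̄̄ − A₂·R̄ = 87.4055 − 1.023 × 2.5736 = 84.7726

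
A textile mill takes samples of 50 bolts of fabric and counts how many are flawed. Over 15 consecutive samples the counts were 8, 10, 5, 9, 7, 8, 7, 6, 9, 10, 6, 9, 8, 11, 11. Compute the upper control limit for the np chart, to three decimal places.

p̄ = Σdᵢ / (k·n) = 124 / (15 × 50) = 0.16533
UCL = np̄ + 3·√(np̄(1−p̄)) = 8.2667 + 3 × √(8.2667×0.83467) = 8.2667 + 3 × 2.6268 = 16.1470

16.147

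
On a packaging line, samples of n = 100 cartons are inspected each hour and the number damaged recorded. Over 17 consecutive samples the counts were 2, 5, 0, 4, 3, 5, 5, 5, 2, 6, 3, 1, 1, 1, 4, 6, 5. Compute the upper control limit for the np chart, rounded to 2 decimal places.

8.86

p̄ = Σdᵢ / (k·n) = 58 / (17 × 100) = 0.03412
UCL = np̄ + 3·√(np̄(1−p̄)) = 3.4118 + 3 × √(3.4118×0.96588) = 3.4118 + 3 × 1.8153 = 8.8577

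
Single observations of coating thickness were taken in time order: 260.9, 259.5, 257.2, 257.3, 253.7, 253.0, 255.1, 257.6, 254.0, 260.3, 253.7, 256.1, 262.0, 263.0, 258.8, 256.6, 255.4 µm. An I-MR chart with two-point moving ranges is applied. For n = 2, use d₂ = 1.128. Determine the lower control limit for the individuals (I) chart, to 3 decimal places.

X̄ = (260.9 + 259.5 + 257.2 + 257.3 + 253.7 + 253.0 + 255.1 + 257.6 + 254.0 + 260.3 + 253.7 + 256.1 + 262.0 + 263.0 + 258.8 + 256.6 + 255.4) / 17 = 257.3059
Moving ranges: 1.4, 2.3, 0.1, 3.6, 0.7, 2.1, 2.5, 3.6, 6.3, 6.6, 2.4, 5.9, 1.0, 4.2, 2.2, 1.2; M̄R̄ = 46.1000 / 16 = 2.8813
LCL = X̄ − 3·M̄R̄/d₂ = 257.3059 − 3 × 2.8813 / 1.128 = 249.6430

249.643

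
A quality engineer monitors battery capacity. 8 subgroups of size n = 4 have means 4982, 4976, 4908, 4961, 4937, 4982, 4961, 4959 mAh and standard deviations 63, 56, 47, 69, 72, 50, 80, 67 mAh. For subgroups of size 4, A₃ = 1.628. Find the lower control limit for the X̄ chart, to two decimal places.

X̄̄ = (4982 + 4976 + 4908 + 4961 + 4937 + 4982 + 4961 + 4959) / 8 = 4958.2500
s̄ = (63 + 56 + 47 + 69 + 72 + 50 + 80 + 67) / 8 = 63.0000
LCL = X̄̄ − A₃·s̄ = 4958.2500 − 1.628 × 63.0000 = 4855.6860

4855.69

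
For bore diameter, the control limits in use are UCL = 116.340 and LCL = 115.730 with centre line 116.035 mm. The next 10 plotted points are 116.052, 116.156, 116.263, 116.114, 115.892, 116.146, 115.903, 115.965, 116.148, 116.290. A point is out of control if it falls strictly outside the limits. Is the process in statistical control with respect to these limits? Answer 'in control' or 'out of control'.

All 10 points lie within [115.730, 116.340].

in control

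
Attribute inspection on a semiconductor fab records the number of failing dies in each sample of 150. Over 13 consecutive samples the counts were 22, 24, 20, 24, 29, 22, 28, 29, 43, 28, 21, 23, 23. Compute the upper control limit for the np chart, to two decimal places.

p̄ = Σdᵢ / (k·n) = 336 / (13 × 150) = 0.17231
UCL = np̄ + 3·√(np̄(1−p̄)) = 25.8462 + 3 × √(25.8462×0.82769) = 25.8462 + 3 × 4.6252 = 39.7218

39.72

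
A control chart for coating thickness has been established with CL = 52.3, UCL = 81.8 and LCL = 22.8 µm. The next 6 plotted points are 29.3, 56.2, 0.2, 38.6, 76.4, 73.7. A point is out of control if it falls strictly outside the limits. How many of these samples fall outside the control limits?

1

Compare each point to [22.8, 81.8]: sample 3 = 0.2 < LCL.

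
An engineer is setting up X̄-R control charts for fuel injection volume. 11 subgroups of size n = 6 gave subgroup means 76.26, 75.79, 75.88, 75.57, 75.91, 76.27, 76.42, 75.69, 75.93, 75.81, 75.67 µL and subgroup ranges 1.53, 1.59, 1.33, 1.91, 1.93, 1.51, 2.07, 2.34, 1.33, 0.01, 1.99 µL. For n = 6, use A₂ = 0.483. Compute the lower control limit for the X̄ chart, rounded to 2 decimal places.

75.16

X̄̄ = (76.26 + 75.79 + 75.88 + 75.57 + 75.91 + 76.27 + 76.42 + 75.69 + 75.93 + 75.81 + 75.67) / 11 = 835.2000 / 11 = 75.9273
R̄ = (1.53 + 1.59 + 1.33 + 1.91 + 1.93 + 1.51 + 2.07 + 2.34 + 1.33 + 0.01 + 1.99) / 11 = 17.5400 / 11 = 1.5945
LCL = X̄̄ − A₂·R̄ = 75.9273 − 0.483 × 1.5945 = 75.1571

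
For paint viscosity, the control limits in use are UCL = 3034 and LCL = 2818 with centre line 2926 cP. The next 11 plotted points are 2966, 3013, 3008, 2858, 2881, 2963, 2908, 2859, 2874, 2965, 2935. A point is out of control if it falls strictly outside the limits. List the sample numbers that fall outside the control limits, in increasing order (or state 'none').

none

All 11 points lie within [2818, 3034].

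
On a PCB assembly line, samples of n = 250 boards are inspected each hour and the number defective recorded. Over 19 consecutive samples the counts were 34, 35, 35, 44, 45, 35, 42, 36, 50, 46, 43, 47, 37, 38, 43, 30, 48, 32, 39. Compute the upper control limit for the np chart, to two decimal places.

p̄ = Σdᵢ / (k·n) = 759 / (19 × 250) = 0.15979
UCL = np̄ + 3·√(np̄(1−p̄)) = 39.9474 + 3 × √(39.9474×0.84021) = 39.9474 + 3 × 5.7935 = 57.3278

57.33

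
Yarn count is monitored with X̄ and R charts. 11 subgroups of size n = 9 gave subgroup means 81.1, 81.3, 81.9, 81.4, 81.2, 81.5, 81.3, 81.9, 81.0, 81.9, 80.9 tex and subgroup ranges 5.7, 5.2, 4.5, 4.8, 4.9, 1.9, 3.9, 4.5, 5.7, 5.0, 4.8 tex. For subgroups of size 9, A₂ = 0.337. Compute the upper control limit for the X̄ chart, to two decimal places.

82.96

X̄̄ = (81.1 + 81.3 + 81.9 + 81.4 + 81.2 + 81.5 + 81.3 + 81.9 + 81.0 + 81.9 + 80.9) / 11 = 895.4000 / 11 = 81.4000
R̄ = (5.7 + 5.2 + 4.5 + 4.8 + 4.9 + 1.9 + 3.9 + 4.5 + 5.7 + 5.0 + 4.8) / 11 = 50.9000 / 11 = 4.6273
UCL = X̄̄ + A₂·R̄ = 81.4000 + 0.337 × 4.6273 = 82.9594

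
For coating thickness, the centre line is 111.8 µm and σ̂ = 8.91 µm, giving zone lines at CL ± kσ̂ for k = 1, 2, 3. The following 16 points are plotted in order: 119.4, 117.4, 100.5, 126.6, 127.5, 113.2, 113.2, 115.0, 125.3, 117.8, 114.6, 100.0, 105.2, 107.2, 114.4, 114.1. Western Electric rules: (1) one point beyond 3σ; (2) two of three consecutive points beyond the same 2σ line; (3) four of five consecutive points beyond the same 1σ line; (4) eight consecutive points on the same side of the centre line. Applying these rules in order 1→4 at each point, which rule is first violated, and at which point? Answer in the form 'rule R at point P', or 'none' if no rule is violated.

rule 4 at point 11

Zone of each point (C = within 1σ̂, B = 1σ̂–2σ̂, A = 2σ̂–3σ̂, * = beyond 3σ̂; sign = side of CL): 1:+C, 2:+C, 3:-B, 4:+B, 5:+B, 6:+C, 7:+C, 8:+C, 9:+B, 10:+C, 11:+C, 12:-B, 13:-C, 14:-C, 15:+C, 16:+C
Rule 4 (eight consecutive points on the same side of the centre line) is satisfied at point 11.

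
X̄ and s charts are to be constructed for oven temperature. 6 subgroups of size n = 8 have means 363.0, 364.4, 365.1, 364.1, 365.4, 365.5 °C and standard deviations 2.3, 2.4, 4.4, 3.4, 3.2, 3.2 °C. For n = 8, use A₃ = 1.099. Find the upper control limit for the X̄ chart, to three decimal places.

368.045

X̄̄ = (363.0 + 364.4 + 365.1 + 364.1 + 365.4 + 365.5) / 6 = 364.5833
s̄ = (2.3 + 2.4 + 4.4 + 3.4 + 3.2 + 3.2) / 6 = 3.1500
UCL = X̄̄ + A₃·s̄ = 364.5833 + 1.099 × 3.1500 = 368.0452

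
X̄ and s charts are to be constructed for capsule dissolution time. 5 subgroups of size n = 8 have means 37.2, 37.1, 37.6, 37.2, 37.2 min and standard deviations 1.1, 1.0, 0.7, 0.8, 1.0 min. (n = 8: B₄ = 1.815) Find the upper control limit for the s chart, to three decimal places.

1.670

s̄ = (1.1 + 1.0 + 0.7 + 0.8 + 1.0) / 5 = 0.9200
UCL_s = B₄·s̄ = 1.815 × 0.9200 = 1.6698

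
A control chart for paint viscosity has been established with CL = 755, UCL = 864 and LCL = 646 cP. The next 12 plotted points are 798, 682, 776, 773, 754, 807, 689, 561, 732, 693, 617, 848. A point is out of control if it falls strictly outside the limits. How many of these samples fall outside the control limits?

2

Compare each point to [646, 864]: sample 8 = 561 < LCL; sample 11 = 617 < LCL.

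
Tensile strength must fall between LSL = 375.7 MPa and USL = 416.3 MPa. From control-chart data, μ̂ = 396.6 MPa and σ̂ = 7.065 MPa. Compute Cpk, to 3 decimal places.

0.929

Cpu = (USL − μ̂) / (3σ̂) = (416.3 − 396.6) / (3 × 7.065) = 0.9295; Cpl = (μ̂ − LSL) / (3σ̂) = (396.6 − 375.7) / (3 × 7.065) = 0.9861; Cpk = min(Cpu, Cpl) = 0.9295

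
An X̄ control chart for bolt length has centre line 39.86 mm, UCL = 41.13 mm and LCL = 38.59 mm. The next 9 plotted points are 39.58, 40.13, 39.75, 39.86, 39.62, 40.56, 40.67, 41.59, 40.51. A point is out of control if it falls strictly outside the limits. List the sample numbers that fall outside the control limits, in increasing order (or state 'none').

Compare each point to [38.59, 41.13]: sample 8 = 41.59 > UCL.

8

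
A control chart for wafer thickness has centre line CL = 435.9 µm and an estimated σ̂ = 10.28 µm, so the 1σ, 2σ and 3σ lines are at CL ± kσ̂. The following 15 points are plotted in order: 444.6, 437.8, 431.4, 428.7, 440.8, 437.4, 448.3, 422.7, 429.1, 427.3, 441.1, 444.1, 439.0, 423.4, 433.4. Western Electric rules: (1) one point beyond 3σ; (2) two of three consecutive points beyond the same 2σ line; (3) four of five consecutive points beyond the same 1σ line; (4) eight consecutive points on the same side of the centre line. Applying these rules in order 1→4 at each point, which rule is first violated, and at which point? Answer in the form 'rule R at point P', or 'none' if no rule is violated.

Zone of each point (C = within 1σ̂, B = 1σ̂–2σ̂, A = 2σ̂–3σ̂, * = beyond 3σ̂; sign = side of CL): 1:+C, 2:+C, 3:-C, 4:-C, 5:+C, 6:+C, 7:+B, 8:-B, 9:-C, 10:-C, 11:+C, 12:+C, 13:+C, 14:-B, 15:-C
No rule fires across all 15 points.

none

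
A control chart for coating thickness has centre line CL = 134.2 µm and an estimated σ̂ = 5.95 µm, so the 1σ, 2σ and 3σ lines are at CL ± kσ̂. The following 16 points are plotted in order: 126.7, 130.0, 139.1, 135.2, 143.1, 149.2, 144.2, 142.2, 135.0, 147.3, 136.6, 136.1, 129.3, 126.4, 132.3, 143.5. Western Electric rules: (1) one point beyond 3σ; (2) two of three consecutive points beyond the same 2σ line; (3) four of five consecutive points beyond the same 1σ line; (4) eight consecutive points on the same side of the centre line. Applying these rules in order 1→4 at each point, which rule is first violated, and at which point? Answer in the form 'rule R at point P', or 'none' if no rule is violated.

Zone of each point (C = within 1σ̂, B = 1σ̂–2σ̂, A = 2σ̂–3σ̂, * = beyond 3σ̂; sign = side of CL): 1:-B, 2:-C, 3:+C, 4:+C, 5:+B, 6:+A, 7:+B, 8:+B, 9:+C, 10:+A, 11:+C, 12:+C, 13:-C, 14:-B, 15:-C, 16:+B
Rule 3 (four of five consecutive points beyond the same 1σ limit) is satisfied at point 8.

rule 3 at point 8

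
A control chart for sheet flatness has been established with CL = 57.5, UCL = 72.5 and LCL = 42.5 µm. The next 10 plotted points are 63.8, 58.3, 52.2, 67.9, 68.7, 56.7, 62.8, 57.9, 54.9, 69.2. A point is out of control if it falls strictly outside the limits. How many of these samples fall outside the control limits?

0

All 10 points lie within [42.5, 72.5].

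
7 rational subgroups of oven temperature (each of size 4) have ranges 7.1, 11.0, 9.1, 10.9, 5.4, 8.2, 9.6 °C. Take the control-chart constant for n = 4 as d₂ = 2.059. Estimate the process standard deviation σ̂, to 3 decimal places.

R̄ = (7.1 + 11.0 + 9.1 + 10.9 + 5.4 + 8.2 + 9.6) / 7 = 8.7571
σ̂ = R̄ / d₂ = 8.7571 / 2.059 = 4.2531

4.253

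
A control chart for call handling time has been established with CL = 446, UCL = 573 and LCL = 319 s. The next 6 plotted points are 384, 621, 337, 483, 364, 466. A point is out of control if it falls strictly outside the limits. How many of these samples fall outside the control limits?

1

Compare each point to [319, 573]: sample 2 = 621 > UCL.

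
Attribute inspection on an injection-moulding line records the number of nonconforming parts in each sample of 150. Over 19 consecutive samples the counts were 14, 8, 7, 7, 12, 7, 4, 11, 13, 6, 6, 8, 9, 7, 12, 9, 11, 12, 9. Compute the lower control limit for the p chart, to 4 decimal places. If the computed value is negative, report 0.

p̄ = Σdᵢ / (k·n) = 172 / (19 × 150) = 0.06035
LCL = p̄ − 3·√(p̄(1−p̄)/n) = 0.06035 − 3 × 0.01944 = 0.00202

0.0020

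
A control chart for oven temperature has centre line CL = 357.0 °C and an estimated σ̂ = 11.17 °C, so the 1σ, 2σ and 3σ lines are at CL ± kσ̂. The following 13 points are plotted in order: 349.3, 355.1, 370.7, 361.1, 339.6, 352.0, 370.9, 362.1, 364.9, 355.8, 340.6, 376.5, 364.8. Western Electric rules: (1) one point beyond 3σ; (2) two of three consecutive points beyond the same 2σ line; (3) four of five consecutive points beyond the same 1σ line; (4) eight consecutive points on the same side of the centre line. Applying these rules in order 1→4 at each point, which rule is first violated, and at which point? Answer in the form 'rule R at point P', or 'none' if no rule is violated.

none

Zone of each point (C = within 1σ̂, B = 1σ̂–2σ̂, A = 2σ̂–3σ̂, * = beyond 3σ̂; sign = side of CL): 1:-C, 2:-C, 3:+B, 4:+C, 5:-B, 6:-C, 7:+B, 8:+C, 9:+C, 10:-C, 11:-B, 12:+B, 13:+C
No rule fires across all 13 points.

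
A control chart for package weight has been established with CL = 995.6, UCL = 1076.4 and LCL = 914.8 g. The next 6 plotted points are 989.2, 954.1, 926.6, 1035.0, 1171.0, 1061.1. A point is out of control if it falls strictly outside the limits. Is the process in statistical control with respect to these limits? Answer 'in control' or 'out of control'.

out of control

Compare each point to [914.8, 1076.4]: sample 5 = 1171.0 > UCL.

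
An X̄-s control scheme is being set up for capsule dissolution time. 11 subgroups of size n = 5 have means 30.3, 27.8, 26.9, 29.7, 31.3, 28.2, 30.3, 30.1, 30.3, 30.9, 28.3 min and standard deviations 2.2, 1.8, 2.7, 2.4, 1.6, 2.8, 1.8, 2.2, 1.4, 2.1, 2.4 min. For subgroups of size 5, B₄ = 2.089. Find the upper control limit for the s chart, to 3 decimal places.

4.444

s̄ = (2.2 + 1.8 + 2.7 + 2.4 + 1.6 + 2.8 + 1.8 + 2.2 + 1.4 + 2.1 + 2.4) / 11 = 2.1273
UCL_s = B₄·s̄ = 2.089 × 2.1273 = 4.4439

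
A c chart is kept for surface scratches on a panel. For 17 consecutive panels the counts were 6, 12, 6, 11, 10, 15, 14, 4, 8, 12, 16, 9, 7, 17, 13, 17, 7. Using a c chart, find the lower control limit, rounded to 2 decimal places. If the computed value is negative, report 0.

c̄ = (6 + 12 + 6 + 11 + 10 + 15 + 14 + 4 + 8 + 12 + 16 + 9 + 7 + 17 + 13 + 17 + 7) / 17 = 184 / 17 = 10.8235
LCL = c̄ − 3√c̄ = 10.8235 − 3 × 3.2899 = 0.9538

0.95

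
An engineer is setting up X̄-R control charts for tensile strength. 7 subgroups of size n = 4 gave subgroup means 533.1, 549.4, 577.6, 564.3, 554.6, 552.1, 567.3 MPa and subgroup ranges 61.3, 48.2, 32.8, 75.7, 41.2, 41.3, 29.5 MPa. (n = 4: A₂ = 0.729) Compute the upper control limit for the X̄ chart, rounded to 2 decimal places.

591.28

X̄̄ = (533.1 + 549.4 + 577.6 + 564.3 + 554.6 + 552.1 + 567.3) / 7 = 3898.4000 / 7 = 556.9143
R̄ = (61.3 + 48.2 + 32.8 + 75.7 + 41.2 + 41.3 + 29.5) / 7 = 330.0000 / 7 = 47.1429
UCL = X̄̄ + A₂·R̄ = 556.9143 + 0.729 × 47.1429 = 591.2814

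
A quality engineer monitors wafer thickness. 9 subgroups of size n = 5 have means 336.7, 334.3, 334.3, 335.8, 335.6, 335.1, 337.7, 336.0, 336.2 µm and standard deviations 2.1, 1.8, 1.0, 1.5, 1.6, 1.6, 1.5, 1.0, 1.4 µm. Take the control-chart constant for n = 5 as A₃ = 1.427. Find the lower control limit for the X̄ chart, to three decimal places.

333.604

X̄̄ = (336.7 + 334.3 + 334.3 + 335.8 + 335.6 + 335.1 + 337.7 + 336.0 + 336.2) / 9 = 335.7444
s̄ = (2.1 + 1.8 + 1.0 + 1.5 + 1.6 + 1.6 + 1.5 + 1.0 + 1.4) / 9 = 1.5000
LCL = X̄̄ − A₃·s̄ = 335.7444 − 1.427 × 1.5000 = 333.6039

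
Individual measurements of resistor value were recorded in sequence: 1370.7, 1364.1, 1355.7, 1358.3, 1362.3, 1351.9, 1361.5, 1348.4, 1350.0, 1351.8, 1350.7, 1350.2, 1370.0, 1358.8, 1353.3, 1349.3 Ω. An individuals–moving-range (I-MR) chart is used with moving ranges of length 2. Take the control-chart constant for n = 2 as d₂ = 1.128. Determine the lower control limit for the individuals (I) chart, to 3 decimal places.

1338.922

X̄ = (1370.7 + 1364.1 + 1355.7 + 1358.3 + 1362.3 + 1351.9 + 1361.5 + 1348.4 + 1350.0 + 1351.8 + 1350.7 + 1350.2 + 1370.0 + 1358.8 + 1353.3 + 1349.3) / 16 = 1356.6875
Moving ranges: 6.6, 8.4, 2.6, 4.0, 10.4, 9.6, 13.1, 1.6, 1.8, 1.1, 0.5, 19.8, 11.2, 5.5, 4.0; M̄R̄ = 100.2000 / 15 = 6.6800
LCL = X̄ − 3·M̄R̄/d₂ = 1356.6875 − 3 × 6.6800 / 1.128 = 1338.9215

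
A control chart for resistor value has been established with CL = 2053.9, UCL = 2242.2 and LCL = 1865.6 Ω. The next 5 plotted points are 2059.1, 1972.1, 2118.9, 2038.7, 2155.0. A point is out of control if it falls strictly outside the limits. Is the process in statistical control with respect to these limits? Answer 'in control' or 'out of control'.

in control

All 5 points lie within [1865.6, 2242.2].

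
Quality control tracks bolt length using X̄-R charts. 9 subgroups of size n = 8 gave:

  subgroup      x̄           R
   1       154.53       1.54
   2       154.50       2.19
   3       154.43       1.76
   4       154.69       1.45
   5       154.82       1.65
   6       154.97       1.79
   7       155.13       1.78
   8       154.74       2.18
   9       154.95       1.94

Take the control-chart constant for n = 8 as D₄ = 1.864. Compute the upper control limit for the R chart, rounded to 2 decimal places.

R̄ = (1.54 + 2.19 + 1.76 + 1.45 + 1.65 + 1.79 + 1.78 + 2.18 + 1.94) / 9 = 16.2800 / 9 = 1.8089
UCL_R = D₄·R̄ = 1.864 × 1.8089 = 3.3718

3.37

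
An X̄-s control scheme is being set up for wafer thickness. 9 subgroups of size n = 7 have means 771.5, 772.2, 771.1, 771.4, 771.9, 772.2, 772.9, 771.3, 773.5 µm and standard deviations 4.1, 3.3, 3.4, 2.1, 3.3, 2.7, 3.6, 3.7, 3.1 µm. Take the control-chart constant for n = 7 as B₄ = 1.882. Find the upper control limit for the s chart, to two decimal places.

s̄ = (4.1 + 3.3 + 3.4 + 2.1 + 3.3 + 2.7 + 3.6 + 3.7 + 3.1) / 9 = 3.2556
UCL_s = B₄·s̄ = 1.882 × 3.2556 = 6.1270

6.13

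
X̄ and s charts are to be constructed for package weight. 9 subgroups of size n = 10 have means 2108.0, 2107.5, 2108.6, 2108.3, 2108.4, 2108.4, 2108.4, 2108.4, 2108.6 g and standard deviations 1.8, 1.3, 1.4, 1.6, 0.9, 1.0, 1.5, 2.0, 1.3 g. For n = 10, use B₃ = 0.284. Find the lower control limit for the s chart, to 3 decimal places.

0.404

s̄ = (1.8 + 1.3 + 1.4 + 1.6 + 0.9 + 1.0 + 1.5 + 2.0 + 1.3) / 9 = 1.4222
LCL_s = B₃·s̄ = 0.284 × 1.4222 = 0.4039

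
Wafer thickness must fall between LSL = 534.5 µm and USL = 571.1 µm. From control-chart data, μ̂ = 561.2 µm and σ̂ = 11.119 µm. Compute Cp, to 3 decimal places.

0.549

Cp = (USL − LSL) / (6σ̂) = (571.1 − 534.5) / (6 × 11.119) = 36.6000 / 66.7140 = 0.5486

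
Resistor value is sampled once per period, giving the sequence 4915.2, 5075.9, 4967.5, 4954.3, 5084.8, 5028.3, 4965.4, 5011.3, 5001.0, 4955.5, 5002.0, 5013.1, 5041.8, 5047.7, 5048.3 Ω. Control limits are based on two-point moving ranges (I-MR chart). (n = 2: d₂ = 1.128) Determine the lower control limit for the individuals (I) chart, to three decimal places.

4869.422

X̄ = (4915.2 + 5075.9 + 4967.5 + 4954.3 + 5084.8 + 5028.3 + 4965.4 + 5011.3 + 5001.0 + 4955.5 + 5002.0 + 5013.1 + 5041.8 + 5047.7 + 5048.3) / 15 = 5007.4733
Moving ranges: 160.7, 108.4, 13.2, 130.5, 56.5, 62.9, 45.9, 10.3, 45.5, 46.5, 11.1, 28.7, 5.9, 0.6; M̄R̄ = 726.7000 / 14 = 51.9071
LCL = X̄ − 3·M̄R̄/d₂ = 5007.4733 − 3 × 51.9071 / 1.128 = 4869.4224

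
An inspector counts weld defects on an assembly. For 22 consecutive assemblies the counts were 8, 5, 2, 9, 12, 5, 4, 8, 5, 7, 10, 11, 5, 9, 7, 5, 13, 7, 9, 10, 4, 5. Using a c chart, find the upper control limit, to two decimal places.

15.36

c̄ = (8 + 5 + 2 + 9 + 12 + 5 + 4 + 8 + 5 + 7 + 10 + 11 + 5 + 9 + 7 + 5 + 13 + 7 + 9 + 10 + 4 + 5) / 22 = 160 / 22 = 7.2727
UCL = c̄ + 3√c̄ = 7.2727 + 3 × √7.2727 = 7.2727 + 3 × 2.6968 = 15.3631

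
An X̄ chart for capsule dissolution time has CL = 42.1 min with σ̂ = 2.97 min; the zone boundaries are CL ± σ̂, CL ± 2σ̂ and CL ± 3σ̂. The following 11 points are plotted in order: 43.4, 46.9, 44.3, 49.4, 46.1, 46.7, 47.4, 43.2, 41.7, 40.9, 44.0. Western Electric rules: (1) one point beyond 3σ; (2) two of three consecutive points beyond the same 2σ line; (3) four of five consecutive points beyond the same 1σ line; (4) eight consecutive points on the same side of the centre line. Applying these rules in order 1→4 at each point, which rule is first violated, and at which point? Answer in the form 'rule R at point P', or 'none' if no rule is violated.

rule 3 at point 6

Zone of each point (C = within 1σ̂, B = 1σ̂–2σ̂, A = 2σ̂–3σ̂, * = beyond 3σ̂; sign = side of CL): 1:+C, 2:+B, 3:+C, 4:+A, 5:+B, 6:+B, 7:+B, 8:+C, 9:-C, 10:-C, 11:+C
Rule 3 (four of five consecutive points beyond the same 1σ limit) is satisfied at point 6.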